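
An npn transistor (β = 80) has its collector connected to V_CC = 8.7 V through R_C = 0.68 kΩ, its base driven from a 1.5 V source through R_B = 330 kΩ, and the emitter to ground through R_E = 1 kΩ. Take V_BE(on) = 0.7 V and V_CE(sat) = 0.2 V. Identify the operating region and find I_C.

Assume active. Base-emitter loop: I_B = (V_BB − V_BE)/(R_B + (β+1)R_E) = (1.5 − 0.7)/(330 + 81×1) = 0.00195 mA.
I_C = β·I_B = 80×0.00195 = 0.156 mA.
V_CE = V_CC − I_C·R_C − I_E·R_E = 8.7 − 0.156×0.68 − 0.158×1 = 8.44 V > V_CE(sat), so the active-region assumption holds.

active; I_C ≈ 0.16 mA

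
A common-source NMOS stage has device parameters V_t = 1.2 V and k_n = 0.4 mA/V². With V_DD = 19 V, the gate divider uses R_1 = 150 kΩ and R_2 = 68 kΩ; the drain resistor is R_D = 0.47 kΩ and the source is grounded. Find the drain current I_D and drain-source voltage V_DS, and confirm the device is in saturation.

I_D ≈ 4.5 mA, V_DS ≈ 17 V

V_G = V_DD·R_2/(R_1+R_2) = 19×68/218 = 5.93 V. With the source grounded, V_GS = V_G = 5.93 V.
Assume saturation: I_D = (k_n/2)(V_GS − V_t)² = (0.4/2)×(5.93 − 1.2)² = 0.2×4.73² = 4.47 mA.
V_DS = V_DD − I_D·R_D = 19 − 4.47×0.47 = 16.9 V.
Saturation requires V_DS ≥ V_GS − V_t = 4.73 V; 16.9 ≥ 4.73 ✓.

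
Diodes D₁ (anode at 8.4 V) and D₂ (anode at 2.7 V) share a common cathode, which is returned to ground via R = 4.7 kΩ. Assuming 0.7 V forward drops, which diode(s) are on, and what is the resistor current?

Assume both conduct. Then node N would need to be at both 8.4−0.7 = 7.7 V and 2.7−0.7 = 2 V, which is impossible.
Assume only D₁ conducts: V_N = 8.4 − 0.7 = 7.7 V, so I_R = 7.7/4.7 = 1.64 mA.
Check D₂: its anode-to-cathode voltage is 2.7 − 7.7 = -5 V < 0.7 V, so it is off. The assumption is consistent.

Only D₁ conducts; I_R ≈ 1.6 mA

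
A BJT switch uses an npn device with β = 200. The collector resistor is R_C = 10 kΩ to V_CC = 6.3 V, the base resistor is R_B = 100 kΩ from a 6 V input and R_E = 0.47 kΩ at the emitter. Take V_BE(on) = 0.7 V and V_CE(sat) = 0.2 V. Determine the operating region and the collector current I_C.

saturation; I_C ≈ 0.58 mA

Assume active: I_B = (6 − 0.7)/(100 + 201×0.47) = 0.0273 mA, I_C = β·I_B = 5.45 mA.
Then V_CE = 6.3 − 5.45×10 − 5.48×0.47 = -50.8 V < 0.2 V — the active assumption fails.
Re-solve with V_CE = 0.2 V. KCL at the emitter: V_E/R_E = (V_BB−0.7−V_E)/R_B + (V_CC−0.2−V_E)/R_C, giving V_E = 0.296 V.
I_C = (V_CC − 0.2 − V_E)/R_C = (6.1 − 0.296)/10 = 0.58 mA.
Check: I_B = (5.3 − 0.296)/100 = 0.05 mA, and β·I_B = 10 mA > I_C, confirming saturation.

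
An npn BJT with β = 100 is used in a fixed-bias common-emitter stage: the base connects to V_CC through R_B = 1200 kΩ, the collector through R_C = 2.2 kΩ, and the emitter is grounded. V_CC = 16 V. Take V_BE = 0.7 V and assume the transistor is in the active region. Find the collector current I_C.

Base loop: V_CC = I_B·R_B + V_BE, so I_B = (16 − 0.7)/1200 kΩ = 0.0128 mA.
In the active region I_C = β·I_B = 100 × 0.0128 = 1.28 mA.
Collector loop: V_CE = V_CC − I_C·R_C = 16 − 1.28×2.2 = 13.2 V.
Since V_CE = 13.2 V > V_CE(sat) ≈ 0.2 V, the transistor is in the active region as assumed.

I_C ≈ 1.3 mA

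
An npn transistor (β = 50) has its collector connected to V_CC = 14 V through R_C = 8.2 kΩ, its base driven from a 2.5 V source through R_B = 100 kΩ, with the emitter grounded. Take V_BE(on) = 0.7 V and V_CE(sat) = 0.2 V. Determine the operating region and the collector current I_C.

active; I_C ≈ 0.9 mA

Assume active. Base-emitter loop: I_B = (V_BB − V_BE)/R_B = (2.5 − 0.7)/100 = 0.018 mA.
I_C = β·I_B = 50×0.018 = 0.9 mA.
V_CE = V_CC − I_C·R_C = 14 − 0.9×8.2 = 6.62 V > V_CE(sat), so the active-region assumption holds.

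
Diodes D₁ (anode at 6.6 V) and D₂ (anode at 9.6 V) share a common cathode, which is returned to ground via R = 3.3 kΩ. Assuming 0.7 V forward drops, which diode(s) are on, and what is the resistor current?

Assume both conduct. Then node N would need to be at both 6.6−0.7 = 5.9 V and 9.6−0.7 = 8.9 V, which is impossible.
Assume only D₂ conducts: V_N = 9.6 − 0.7 = 8.9 V, so I_R = 8.9/3.3 = 2.7 mA.
Check D₁: its anode-to-cathode voltage is 6.6 − 8.9 = -2.3 V < 0.7 V, so it is off. The assumption is consistent.

Only D₂ conducts; I_R ≈ 2.7 mA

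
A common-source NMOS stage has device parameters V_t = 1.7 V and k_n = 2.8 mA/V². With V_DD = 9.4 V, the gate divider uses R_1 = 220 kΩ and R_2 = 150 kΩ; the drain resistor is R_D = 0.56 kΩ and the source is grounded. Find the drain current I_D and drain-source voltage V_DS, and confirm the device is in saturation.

V_G = V_DD·R_2/(R_1+R_2) = 9.4×150/370 = 3.81 V. With the source grounded, V_GS = V_G = 3.81 V.
Assume saturation: I_D = (k_n/2)(V_GS − V_t)² = (2.8/2)×(3.81 − 1.7)² = 1.4×2.11² = 6.24 mA.
V_DS = V_DD − I_D·R_D = 9.4 − 6.24×0.56 = 5.91 V.
Saturation requires V_DS ≥ V_GS − V_t = 2.11 V; 5.91 ≥ 2.11 ✓.

I_D ≈ 6.2 mA, V_DS ≈ 5.9 V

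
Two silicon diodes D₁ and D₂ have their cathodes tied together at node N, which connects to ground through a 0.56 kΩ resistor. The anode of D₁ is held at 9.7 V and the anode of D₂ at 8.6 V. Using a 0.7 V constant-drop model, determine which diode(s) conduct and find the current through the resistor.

Assume both conduct. Then node N would need to be at both 9.7−0.7 = 9 V and 8.6−0.7 = 7.9 V, which is impossible.
Assume only D₁ conducts: V_N = 9.7 − 0.7 = 9 V, so I_R = 9/0.56 = 16.1 mA.
Check D₂: its anode-to-cathode voltage is 8.6 − 9 = -0.4 V < 0.7 V, so it is off. The assumption is consistent.

Only D₁ conducts; I_R ≈ 16 mA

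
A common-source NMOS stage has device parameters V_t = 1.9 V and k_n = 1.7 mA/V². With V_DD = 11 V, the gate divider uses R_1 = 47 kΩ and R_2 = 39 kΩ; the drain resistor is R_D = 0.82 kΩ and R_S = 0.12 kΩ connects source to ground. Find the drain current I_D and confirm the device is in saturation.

V_G = V_DD·R_2/(R_1+R_2) = 11×39/86 = 4.99 V.
Assume saturation: I_D = (k_n/2)(V_GS − V_t)² with V_GS = V_G − I_D·R_S = 4.99 − 0.12·I_D.
Substituting gives 0.0122·I_D² − 1.63·I_D + 8.11 = 0, with roots I_D = 5.17 or 128 mA.
The root I_D = 128 mA gives V_GS = -10.4 V ≤ V_t, so take I_D = 5.17 mA.
Then V_GS = 4.37 V and V_DS = V_DD − I_D(R_D+R_S) = 11 − 5.17×0.94 = 6.14 V.
Saturation requires V_DS ≥ V_GS − V_t = 2.47 V; 6.14 ≥ 2.47 ✓.

I_D ≈ 5.2 mA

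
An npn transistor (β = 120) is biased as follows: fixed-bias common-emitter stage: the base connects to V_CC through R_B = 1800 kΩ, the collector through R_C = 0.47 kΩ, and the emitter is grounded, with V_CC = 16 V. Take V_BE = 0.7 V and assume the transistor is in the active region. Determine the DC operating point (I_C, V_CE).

Base loop: V_CC = I_B·R_B + V_BE, so I_B = (16 − 0.7)/1800 kΩ = 0.0085 mA.
In the active region I_C = β·I_B = 120 × 0.0085 = 1.02 mA.
Collector loop: V_CE = V_CC − I_C·R_C = 16 − 1.02×0.47 = 15.5 V.
Since V_CE = 15.5 V > V_CE(sat) ≈ 0.2 V, the transistor is in the active region as assumed.

I_C ≈ 1 mA, V_CE ≈ 16 V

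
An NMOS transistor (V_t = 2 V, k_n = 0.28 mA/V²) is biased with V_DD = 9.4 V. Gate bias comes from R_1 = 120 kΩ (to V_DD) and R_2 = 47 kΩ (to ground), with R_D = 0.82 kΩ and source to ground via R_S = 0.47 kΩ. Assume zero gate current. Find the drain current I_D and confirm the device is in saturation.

V_G = V_DD·R_2/(R_1+R_2) = 9.4×47/167 = 2.65 V.
Assume saturation: I_D = (k_n/2)(V_GS − V_t)² with V_GS = V_G − I_D·R_S = 2.65 − 0.47·I_D.
Substituting gives 0.0309·I_D² − 1.08·I_D + 0.0583 = 0, with roots I_D = 0.0539 or 35 mA.
The root I_D = 35 mA gives V_GS = -13.8 V ≤ V_t, so take I_D = 0.0539 mA.
Then V_GS = 2.62 V and V_DS = V_DD − I_D(R_D+R_S) = 9.4 − 0.0539×1.29 = 9.33 V.
Saturation requires V_DS ≥ V_GS − V_t = 0.62 V; 9.33 ≥ 0.62 ✓.

I_D ≈ 0.054 mA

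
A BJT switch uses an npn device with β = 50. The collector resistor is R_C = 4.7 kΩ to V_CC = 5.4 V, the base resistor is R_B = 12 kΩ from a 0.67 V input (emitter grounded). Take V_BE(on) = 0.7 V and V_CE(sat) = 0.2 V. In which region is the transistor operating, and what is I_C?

V_BB = 0.67 V ≤ V_BE(on) = 0.7 V, so the base-emitter junction is not forward biased.
The transistor is in cutoff: I_B = I_C = 0.

cutoff; I_C ≈ 0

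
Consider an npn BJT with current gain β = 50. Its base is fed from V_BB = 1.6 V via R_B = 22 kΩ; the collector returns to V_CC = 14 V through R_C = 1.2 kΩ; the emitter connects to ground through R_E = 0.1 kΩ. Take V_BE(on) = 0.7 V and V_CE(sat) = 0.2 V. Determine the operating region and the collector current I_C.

Assume active. Base-emitter loop: I_B = (V_BB − V_BE)/(R_B + (β+1)R_E) = (1.6 − 0.7)/(22 + 51×0.1) = 0.0332 mA.
I_C = β·I_B = 50×0.0332 = 1.66 mA.
V_CE = V_CC − I_C·R_C − I_E·R_E = 14 − 1.66×1.2 − 1.69×0.1 = 11.8 V > V_CE(sat), so the active-region assumption holds.

active; I_C ≈ 1.7 mA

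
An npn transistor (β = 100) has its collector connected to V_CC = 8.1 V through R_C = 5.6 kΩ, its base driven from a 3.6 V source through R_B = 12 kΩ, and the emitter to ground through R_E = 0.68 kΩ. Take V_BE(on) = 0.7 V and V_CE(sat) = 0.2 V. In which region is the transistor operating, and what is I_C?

Assume active: I_B = (3.6 − 0.7)/(12 + 101×0.68) = 0.0359 mA, I_C = β·I_B = 3.59 mA.
Then V_CE = 8.1 − 3.59×5.6 − 3.63×0.68 = -14.5 V < 0.2 V — the active assumption fails.
Re-solve with V_CE = 0.2 V. KCL at the emitter: V_E/R_E = (V_BB−0.7−V_E)/R_B + (V_CC−0.2−V_E)/R_C, giving V_E = 0.954 V.
I_C = (V_CC − 0.2 − V_E)/R_C = (7.9 − 0.954)/5.6 = 1.24 mA.
Check: I_B = (2.9 − 0.954)/12 = 0.162 mA, and β·I_B = 16.2 mA > I_C, confirming saturation.

saturation; I_C ≈ 1.2 mA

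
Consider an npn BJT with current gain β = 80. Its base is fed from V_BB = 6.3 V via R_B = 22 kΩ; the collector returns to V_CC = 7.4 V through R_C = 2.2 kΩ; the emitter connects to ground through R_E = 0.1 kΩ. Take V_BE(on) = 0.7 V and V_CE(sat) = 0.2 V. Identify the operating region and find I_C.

Assume active: I_B = (6.3 − 0.7)/(22 + 81×0.1) = 0.186 mA, I_C = β·I_B = 14.9 mA.
Then V_CE = 7.4 − 14.9×2.2 − 15.1×0.1 = -26.9 V < 0.2 V — the active assumption fails.
Re-solve with V_CE = 0.2 V. KCL at the emitter: V_E/R_E = (V_BB−0.7−V_E)/R_B + (V_CC−0.2−V_E)/R_C, giving V_E = 0.336 V.
I_C = (V_CC − 0.2 − V_E)/R_C = (7.2 − 0.336)/2.2 = 3.12 mA.
Check: I_B = (5.6 − 0.336)/22 = 0.239 mA, and β·I_B = 19.1 mA > I_C, confirming saturation.

saturation; I_C ≈ 3.1 mA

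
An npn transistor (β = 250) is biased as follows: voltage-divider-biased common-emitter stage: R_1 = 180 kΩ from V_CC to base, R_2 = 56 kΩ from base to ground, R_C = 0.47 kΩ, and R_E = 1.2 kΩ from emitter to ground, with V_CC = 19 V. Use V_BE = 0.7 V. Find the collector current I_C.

I_C ≈ 2.8 mA

Thevenize the base divider: V_Th = V_CC·R_2/(R_1+R_2) = 19×56/236 = 4.51 V, R_Th = R_1‖R_2 = 42.7 kΩ.
Base-emitter loop: V_Th = I_B·R_Th + V_BE + (β+1)I_B·R_E, so I_B = (4.51 − 0.7) / (42.7 + 251×1.2) = 0.0111 mA.
I_C = β·I_B = 250×0.0111 = 2.77 mA, and I_E = (β+1)I_B = 2.78 mA.
V_CE = V_CC − I_C·R_C − I_E·R_E = 19 − 2.77×0.47 − 2.78×1.2 = 14.4 V.
V_CE = 14.4 V > 0.2 V confirms active-region operation.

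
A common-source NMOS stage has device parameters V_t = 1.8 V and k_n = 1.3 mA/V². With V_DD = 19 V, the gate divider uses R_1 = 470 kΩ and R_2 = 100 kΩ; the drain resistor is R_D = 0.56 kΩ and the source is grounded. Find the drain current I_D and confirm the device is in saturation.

V_G = V_DD·R_2/(R_1+R_2) = 19×100/570 = 3.33 V. With the source grounded, V_GS = V_G = 3.33 V.
Assume saturation: I_D = (k_n/2)(V_GS − V_t)² = (1.3/2)×(3.33 − 1.8)² = 0.65×1.53² = 1.53 mA.
V_DS = V_DD − I_D·R_D = 19 − 1.53×0.56 = 18.1 V.
Saturation requires V_DS ≥ V_GS − V_t = 1.53 V; 18.1 ≥ 1.53 ✓.

I_D ≈ 1.5 mA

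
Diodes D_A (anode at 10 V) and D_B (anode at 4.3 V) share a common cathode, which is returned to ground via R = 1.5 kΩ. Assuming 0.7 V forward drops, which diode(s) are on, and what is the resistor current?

Only D_A conducts; I_R ≈ 6.2 mA

Assume both conduct. Then node N would need to be at both 10−0.7 = 9.3 V and 4.3−0.7 = 3.6 V, which is impossible.
Assume only D_A conducts: V_N = 10 − 0.7 = 9.3 V, so I_R = 9.3/1.5 = 6.2 mA.
Check D_B: its anode-to-cathode voltage is 4.3 − 9.3 = -5 V < 0.7 V, so it is off. The assumption is consistent.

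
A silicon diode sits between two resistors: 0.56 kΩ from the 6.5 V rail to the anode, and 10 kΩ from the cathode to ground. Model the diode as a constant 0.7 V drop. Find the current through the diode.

The two resistors are in series with the diode, so KVL gives 6.5 = I·0.56 + 0.7 + I·10.
I = (6.5 − 0.7) / (0.56 + 10) kΩ = 5.8 / 10.6 = 0.549 mA.

I ≈ 0.55 mA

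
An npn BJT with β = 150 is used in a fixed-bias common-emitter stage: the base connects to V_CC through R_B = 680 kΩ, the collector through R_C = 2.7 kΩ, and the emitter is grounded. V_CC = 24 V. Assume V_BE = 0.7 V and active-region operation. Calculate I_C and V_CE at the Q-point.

I_C ≈ 5.1 mA, V_CE ≈ 10 V

Base loop: V_CC = I_B·R_B + V_BE, so I_B = (24 − 0.7)/680 kΩ = 0.0343 mA.
In the active region I_C = β·I_B = 150 × 0.0343 = 5.14 mA.
Collector loop: V_CE = V_CC − I_C·R_C = 24 − 5.14×2.7 = 10.1 V.
Since V_CE = 10.1 V > V_CE(sat) ≈ 0.2 V, the transistor is in the active region as assumed.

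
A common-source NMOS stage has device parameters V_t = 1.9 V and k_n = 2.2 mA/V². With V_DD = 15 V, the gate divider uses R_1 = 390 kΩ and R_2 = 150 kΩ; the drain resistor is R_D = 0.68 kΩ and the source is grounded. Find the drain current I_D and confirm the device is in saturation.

V_G = V_DD·R_2/(R_1+R_2) = 15×150/540 = 4.17 V. With the source grounded, V_GS = V_G = 4.17 V.
Assume saturation: I_D = (k_n/2)(V_GS − V_t)² = (2.2/2)×(4.17 − 1.9)² = 1.1×2.27² = 5.65 mA.
V_DS = V_DD − I_D·R_D = 15 − 5.65×0.68 = 11.2 V.
Saturation requires V_DS ≥ V_GS − V_t = 2.27 V; 11.2 ≥ 2.27 ✓.

I_D ≈ 5.7 mA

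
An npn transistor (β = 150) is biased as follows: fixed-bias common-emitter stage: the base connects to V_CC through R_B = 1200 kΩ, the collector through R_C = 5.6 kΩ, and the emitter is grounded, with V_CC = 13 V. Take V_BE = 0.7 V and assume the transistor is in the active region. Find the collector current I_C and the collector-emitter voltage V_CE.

Base loop: V_CC = I_B·R_B + V_BE, so I_B = (13 − 0.7)/1200 kΩ = 0.0103 mA.
In the active region I_C = β·I_B = 150 × 0.0103 = 1.54 mA.
Collector loop: V_CE = V_CC − I_C·R_C = 13 − 1.54×5.6 = 4.39 V.
Since V_CE = 4.39 V > V_CE(sat) ≈ 0.2 V, the transistor is in the active region as assumed.

I_C ≈ 1.5 mA, V_CE ≈ 4.4 V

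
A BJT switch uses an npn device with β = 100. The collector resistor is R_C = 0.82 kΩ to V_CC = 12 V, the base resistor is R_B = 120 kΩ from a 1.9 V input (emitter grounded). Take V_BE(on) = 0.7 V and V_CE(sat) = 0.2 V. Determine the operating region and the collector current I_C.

Assume active. Base-emitter loop: I_B = (V_BB − V_BE)/R_B = (1.9 − 0.7)/120 = 0.01 mA.
I_C = β·I_B = 100×0.01 = 1 mA.
V_CE = V_CC − I_C·R_C = 12 − 1×0.82 = 11.2 V > V_CE(sat), so the active-region assumption holds.

active; I_C ≈ 1 mA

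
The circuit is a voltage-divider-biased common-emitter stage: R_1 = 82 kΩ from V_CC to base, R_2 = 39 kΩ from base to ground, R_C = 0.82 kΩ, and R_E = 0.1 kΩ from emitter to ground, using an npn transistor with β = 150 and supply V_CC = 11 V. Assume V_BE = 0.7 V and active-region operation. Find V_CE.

V_CE ≈ 1.5 V

Thevenize the base divider: V_Th = V_CC·R_2/(R_1+R_2) = 11×39/121 = 3.55 V, R_Th = R_1‖R_2 = 26.4 kΩ.
Base-emitter loop: V_Th = I_B·R_Th + V_BE + (β+1)I_B·R_E, so I_B = (3.55 − 0.7) / (26.4 + 151×0.1) = 0.0685 mA.
I_C = β·I_B = 150×0.0685 = 10.3 mA, and I_E = (β+1)I_B = 10.3 mA.
V_CE = V_CC − I_C·R_C − I_E·R_E = 11 − 10.3×0.82 − 10.3×0.1 = 1.54 V.
V_CE = 1.54 V > 0.2 V confirms active-region operation.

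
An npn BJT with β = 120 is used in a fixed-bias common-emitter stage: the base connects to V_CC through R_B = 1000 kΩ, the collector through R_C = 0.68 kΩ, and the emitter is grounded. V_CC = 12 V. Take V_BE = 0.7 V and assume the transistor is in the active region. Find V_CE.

V_CE ≈ 11 V

Base loop: V_CC = I_B·R_B + V_BE, so I_B = (12 − 0.7)/1000 kΩ = 0.0113 mA.
In the active region I_C = β·I_B = 120 × 0.0113 = 1.36 mA.
Collector loop: V_CE = V_CC − I_C·R_C = 12 − 1.36×0.68 = 11.1 V.
Since V_CE = 11.1 V > V_CE(sat) ≈ 0.2 V, the transistor is in the active region as assumed.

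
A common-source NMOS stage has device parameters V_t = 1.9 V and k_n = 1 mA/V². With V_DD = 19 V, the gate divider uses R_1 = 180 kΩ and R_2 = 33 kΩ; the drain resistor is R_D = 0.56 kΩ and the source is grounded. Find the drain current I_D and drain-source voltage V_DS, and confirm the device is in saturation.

V_G = V_DD·R_2/(R_1+R_2) = 19×33/213 = 2.94 V. With the source grounded, V_GS = V_G = 2.94 V.
Assume saturation: I_D = (k_n/2)(V_GS − V_t)² = (1/2)×(2.94 − 1.9)² = 0.5×1.04² = 0.545 mA.
V_DS = V_DD − I_D·R_D = 19 − 0.545×0.56 = 18.7 V.
Saturation requires V_DS ≥ V_GS − V_t = 1.04 V; 18.7 ≥ 1.04 ✓.

I_D ≈ 0.54 mA, V_DS ≈ 19 V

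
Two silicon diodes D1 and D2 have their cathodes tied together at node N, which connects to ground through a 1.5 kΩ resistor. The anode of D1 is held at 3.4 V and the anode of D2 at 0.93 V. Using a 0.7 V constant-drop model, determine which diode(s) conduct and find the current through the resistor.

Only D1 conducts; I_R ≈ 1.8 mA

Assume both conduct. Then node N would need to be at both 3.4−0.7 = 2.7 V and 0.93−0.7 = 0.23 V, which is impossible.
Assume only D1 conducts: V_N = 3.4 − 0.7 = 2.7 V, so I_R = 2.7/1.5 = 1.8 mA.
Check D2: its anode-to-cathode voltage is 0.93 − 2.7 = -1.77 V < 0.7 V, so it is off. The assumption is consistent.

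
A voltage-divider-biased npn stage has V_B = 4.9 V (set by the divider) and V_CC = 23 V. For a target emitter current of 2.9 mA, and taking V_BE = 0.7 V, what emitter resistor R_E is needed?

V_E = V_B − V_BE = 4.9 − 0.7 = 4.2 V.
R_E = V_E / I_E = 4.2 / 2.9 = 1.45 kΩ.

R_E ≈ 1.4 kΩ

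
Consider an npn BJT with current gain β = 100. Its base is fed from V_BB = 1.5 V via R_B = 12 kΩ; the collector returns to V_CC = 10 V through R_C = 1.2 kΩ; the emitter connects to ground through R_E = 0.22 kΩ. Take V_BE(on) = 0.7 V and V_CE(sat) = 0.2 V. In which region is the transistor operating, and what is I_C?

active; I_C ≈ 2.3 mA

Assume active. Base-emitter loop: I_B = (V_BB − V_BE)/(R_B + (β+1)R_E) = (1.5 − 0.7)/(12 + 101×0.22) = 0.0234 mA.
I_C = β·I_B = 100×0.0234 = 2.34 mA.
V_CE = V_CC − I_C·R_C − I_E·R_E = 10 − 2.34×1.2 − 2.36×0.22 = 6.68 V > V_CE(sat), so the active-region assumption holds.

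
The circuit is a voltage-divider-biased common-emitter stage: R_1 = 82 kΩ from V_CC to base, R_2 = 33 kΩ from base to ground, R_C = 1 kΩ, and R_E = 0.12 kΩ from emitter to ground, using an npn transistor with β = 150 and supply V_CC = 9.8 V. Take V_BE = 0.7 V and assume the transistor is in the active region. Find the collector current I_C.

Thevenize the base divider: V_Th = V_CC·R_2/(R_1+R_2) = 9.8×33/115 = 2.81 V, R_Th = R_1‖R_2 = 23.5 kΩ.
Base-emitter loop: V_Th = I_B·R_Th + V_BE + (β+1)I_B·R_E, so I_B = (2.81 − 0.7) / (23.5 + 151×0.12) = 0.0507 mA.
I_C = β·I_B = 150×0.0507 = 7.61 mA, and I_E = (β+1)I_B = 7.66 mA.
V_CE = V_CC − I_C·R_C − I_E·R_E = 9.8 − 7.61×1 − 7.66×0.12 = 1.27 V.
V_CE = 1.27 V > 0.2 V confirms active-region operation.

I_C ≈ 7.6 mA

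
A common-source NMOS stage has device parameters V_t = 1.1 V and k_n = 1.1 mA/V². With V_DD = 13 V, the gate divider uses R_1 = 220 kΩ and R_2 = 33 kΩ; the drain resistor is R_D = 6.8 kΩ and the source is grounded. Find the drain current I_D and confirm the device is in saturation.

V_G = V_DD·R_2/(R_1+R_2) = 13×33/253 = 1.7 V. With the source grounded, V_GS = V_G = 1.7 V.
Assume saturation: I_D = (k_n/2)(V_GS − V_t)² = (1.1/2)×(1.7 − 1.1)² = 0.55×0.596² = 0.195 mA.
V_DS = V_DD − I_D·R_D = 13 − 0.195×6.8 = 11.7 V.
Saturation requires V_DS ≥ V_GS − V_t = 0.596 V; 11.7 ≥ 0.596 ✓.

I_D ≈ 0.2 mA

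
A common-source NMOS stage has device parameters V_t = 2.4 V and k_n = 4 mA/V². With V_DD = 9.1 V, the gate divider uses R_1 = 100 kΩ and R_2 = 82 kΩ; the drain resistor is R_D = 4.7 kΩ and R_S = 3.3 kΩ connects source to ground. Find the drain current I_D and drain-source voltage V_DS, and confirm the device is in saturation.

I_D ≈ 0.38 mA, V_DS ≈ 6 V

V_G = V_DD·R_2/(R_1+R_2) = 9.1×82/182 = 4.1 V.
Assume saturation: I_D = (k_n/2)(V_GS − V_t)² with V_GS = V_G − I_D·R_S = 4.1 − 3.3·I_D.
Substituting gives 21.8·I_D² − 23.4·I_D + 5.78 = 0, with roots I_D = 0.383 or 0.694 mA.
The root I_D = 0.694 mA gives V_GS = 1.81 V ≤ V_t, so take I_D = 0.383 mA.
Then V_GS = 2.84 V and V_DS = V_DD − I_D(R_D+R_S) = 9.1 − 0.383×8 = 6.04 V.
Saturation requires V_DS ≥ V_GS − V_t = 0.437 V; 6.04 ≥ 0.437 ✓.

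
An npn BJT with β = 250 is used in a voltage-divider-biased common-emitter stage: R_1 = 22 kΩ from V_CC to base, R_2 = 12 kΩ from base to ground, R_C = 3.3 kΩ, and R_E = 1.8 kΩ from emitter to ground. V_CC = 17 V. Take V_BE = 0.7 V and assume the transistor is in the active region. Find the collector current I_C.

I_C ≈ 2.9 mA

Thevenize the base divider: V_Th = V_CC·R_2/(R_1+R_2) = 17×12/34 = 6 V, R_Th = R_1‖R_2 = 7.76 kΩ.
Base-emitter loop: V_Th = I_B·R_Th + V_BE + (β+1)I_B·R_E, so I_B = (6 − 0.7) / (7.76 + 251×1.8) = 0.0115 mA.
I_C = β·I_B = 250×0.0115 = 2.88 mA, and I_E = (β+1)I_B = 2.89 mA.
V_CE = V_CC − I_C·R_C − I_E·R_E = 17 − 2.88×3.3 − 2.89×1.8 = 2.28 V.
V_CE = 2.28 V > 0.2 V confirms active-region operation.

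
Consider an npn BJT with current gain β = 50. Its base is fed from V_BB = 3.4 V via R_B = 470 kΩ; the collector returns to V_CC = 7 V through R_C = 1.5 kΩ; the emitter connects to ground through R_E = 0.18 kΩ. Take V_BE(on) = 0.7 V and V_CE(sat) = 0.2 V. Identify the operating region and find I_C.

Assume active. Base-emitter loop: I_B = (V_BB − V_BE)/(R_B + (β+1)R_E) = (3.4 − 0.7)/(470 + 51×0.18) = 0.00563 mA.
I_C = β·I_B = 50×0.00563 = 0.282 mA.
V_CE = V_CC − I_C·R_C − I_E·R_E = 7 − 0.282×1.5 − 0.287×0.18 = 6.53 V > V_CE(sat), so the active-region assumption holds.

active; I_C ≈ 0.28 mA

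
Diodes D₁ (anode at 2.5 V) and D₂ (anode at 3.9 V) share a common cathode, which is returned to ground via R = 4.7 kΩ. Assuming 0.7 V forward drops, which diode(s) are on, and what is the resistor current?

Assume both conduct. Then node N would need to be at both 2.5−0.7 = 1.8 V and 3.9−0.7 = 3.2 V, which is impossible.
Assume only D₂ conducts: V_N = 3.9 − 0.7 = 3.2 V, so I_R = 3.2/4.7 = 0.681 mA.
Check D₁: its anode-to-cathode voltage is 2.5 − 3.2 = -0.7 V < 0.7 V, so it is off. The assumption is consistent.

Only D₂ conducts; I_R ≈ 0.68 mA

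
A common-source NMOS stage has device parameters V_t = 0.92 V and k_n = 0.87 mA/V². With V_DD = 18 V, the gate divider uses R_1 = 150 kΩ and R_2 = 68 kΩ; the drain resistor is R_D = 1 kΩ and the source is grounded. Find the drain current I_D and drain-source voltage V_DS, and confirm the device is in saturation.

V_G = V_DD·R_2/(R_1+R_2) = 18×68/218 = 5.61 V. With the source grounded, V_GS = V_G = 5.61 V.
Assume saturation: I_D = (k_n/2)(V_GS − V_t)² = (0.87/2)×(5.61 − 0.92)² = 0.435×4.69² = 9.59 mA.
V_DS = V_DD − I_D·R_D = 18 − 9.59×1 = 8.41 V.
Saturation requires V_DS ≥ V_GS − V_t = 4.69 V; 8.41 ≥ 4.69 ✓.

I_D ≈ 9.6 mA, V_DS ≈ 8.4 V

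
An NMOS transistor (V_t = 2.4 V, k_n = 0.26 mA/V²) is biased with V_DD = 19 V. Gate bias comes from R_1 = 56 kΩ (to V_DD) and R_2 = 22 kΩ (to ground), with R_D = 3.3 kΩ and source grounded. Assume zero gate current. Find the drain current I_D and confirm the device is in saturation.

I_D ≈ 1.1 mA

V_G = V_DD·R_2/(R_1+R_2) = 19×22/78 = 5.36 V. With the source grounded, V_GS = V_G = 5.36 V.
Assume saturation: I_D = (k_n/2)(V_GS − V_t)² = (0.26/2)×(5.36 − 2.4)² = 0.13×2.96² = 1.14 mA.
V_DS = V_DD − I_D·R_D = 19 − 1.14×3.3 = 15.2 V.
Saturation requires V_DS ≥ V_GS − V_t = 2.96 V; 15.2 ≥ 2.96 ✓.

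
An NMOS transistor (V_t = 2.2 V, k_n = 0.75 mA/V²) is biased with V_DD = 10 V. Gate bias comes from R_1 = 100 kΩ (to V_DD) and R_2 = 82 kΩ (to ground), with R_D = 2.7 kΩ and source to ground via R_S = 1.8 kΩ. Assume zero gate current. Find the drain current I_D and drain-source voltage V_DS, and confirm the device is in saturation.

I_D ≈ 0.59 mA, V_DS ≈ 7.4 V

V_G = V_DD·R_2/(R_1+R_2) = 10×82/182 = 4.51 V.
Assume saturation: I_D = (k_n/2)(V_GS − V_t)² with V_GS = V_G − I_D·R_S = 4.51 − 1.8·I_D.
Substituting gives 1.22·I_D² − 4.11·I_D + 1.99 = 0, with roots I_D = 0.586 or 2.8 mA.
The root I_D = 2.8 mA gives V_GS = -0.532 V ≤ V_t, so take I_D = 0.586 mA.
Then V_GS = 3.45 V and V_DS = V_DD − I_D(R_D+R_S) = 10 − 0.586×4.5 = 7.36 V.
Saturation requires V_DS ≥ V_GS − V_t = 1.25 V; 7.36 ≥ 1.25 ✓.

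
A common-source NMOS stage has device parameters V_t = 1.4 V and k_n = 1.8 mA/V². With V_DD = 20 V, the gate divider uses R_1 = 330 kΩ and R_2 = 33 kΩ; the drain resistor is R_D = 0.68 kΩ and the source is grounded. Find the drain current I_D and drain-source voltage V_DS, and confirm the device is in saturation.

I_D ≈ 0.16 mA, V_DS ≈ 20 V

V_G = V_DD·R_2/(R_1+R_2) = 20×33/363 = 1.82 V. With the source grounded, V_GS = V_G = 1.82 V.
Assume saturation: I_D = (k_n/2)(V_GS − V_t)² = (1.8/2)×(1.82 − 1.4)² = 0.9×0.418² = 0.157 mA.
V_DS = V_DD − I_D·R_D = 20 − 0.157×0.68 = 19.9 V.
Saturation requires V_DS ≥ V_GS − V_t = 0.418 V; 19.9 ≥ 0.418 ✓.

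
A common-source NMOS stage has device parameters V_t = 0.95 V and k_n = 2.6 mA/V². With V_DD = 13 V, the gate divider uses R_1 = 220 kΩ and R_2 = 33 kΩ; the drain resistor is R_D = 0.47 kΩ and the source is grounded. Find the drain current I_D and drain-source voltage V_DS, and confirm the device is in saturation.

V_G = V_DD·R_2/(R_1+R_2) = 13×33/253 = 1.7 V. With the source grounded, V_GS = V_G = 1.7 V.
Assume saturation: I_D = (k_n/2)(V_GS − V_t)² = (2.6/2)×(1.7 − 0.95)² = 1.3×0.746² = 0.723 mA.
V_DS = V_DD − I_D·R_D = 13 − 0.723×0.47 = 12.7 V.
Saturation requires V_DS ≥ V_GS − V_t = 0.746 V; 12.7 ≥ 0.746 ✓.

I_D ≈ 0.72 mA, V_DS ≈ 13 V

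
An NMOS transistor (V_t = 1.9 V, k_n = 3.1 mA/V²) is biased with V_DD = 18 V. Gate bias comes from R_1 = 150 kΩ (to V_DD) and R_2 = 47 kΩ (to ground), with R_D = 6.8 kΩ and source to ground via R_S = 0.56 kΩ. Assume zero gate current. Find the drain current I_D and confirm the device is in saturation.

V_G = V_DD·R_2/(R_1+R_2) = 18×47/197 = 4.29 V.
Assume saturation: I_D = (k_n/2)(V_GS − V_t)² with V_GS = V_G − I_D·R_S = 4.29 − 0.56·I_D.
Substituting gives 0.486·I_D² − 5.16·I_D + 8.89 = 0, with roots I_D = 2.17 or 8.44 mA.
The root I_D = 8.44 mA gives V_GS = -0.434 V ≤ V_t, so take I_D = 2.17 mA.
Then V_GS = 3.08 V and V_DS = V_DD − I_D(R_D+R_S) = 18 − 2.17×7.36 = 2.06 V.
Saturation requires V_DS ≥ V_GS − V_t = 1.18 V; 2.06 ≥ 1.18 ✓.

I_D ≈ 2.2 mA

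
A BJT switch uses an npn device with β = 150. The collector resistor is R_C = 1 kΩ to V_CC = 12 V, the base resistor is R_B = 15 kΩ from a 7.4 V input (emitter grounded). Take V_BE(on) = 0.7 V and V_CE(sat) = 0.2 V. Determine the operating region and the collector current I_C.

saturation; I_C ≈ 12 mA

Assume active: I_B = (7.4 − 0.7)/15 = 0.447 mA, giving I_C = β·I_B = 67 mA.
But then V_CE = 12 − 67×1 = -55 V < V_CE(sat) = 0.2 V — impossible in the active region.
So the transistor is saturated. With V_CE = 0.2 V, I_C = (V_CC − 0.2)/R_C = 11.8/1 = 11.8 mA.
Check: β·I_B = 67 mA > I_C = 11.8 mA, confirming saturation.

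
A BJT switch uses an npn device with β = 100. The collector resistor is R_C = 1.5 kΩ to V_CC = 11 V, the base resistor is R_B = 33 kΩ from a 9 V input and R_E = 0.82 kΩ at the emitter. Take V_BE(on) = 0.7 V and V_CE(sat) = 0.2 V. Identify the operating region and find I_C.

saturation; I_C ≈ 4.6 mA

Assume active: I_B = (9 − 0.7)/(33 + 101×0.82) = 0.0717 mA, I_C = β·I_B = 7.17 mA.
Then V_CE = 11 − 7.17×1.5 − 7.24×0.82 = -5.68 V < 0.2 V — the active assumption fails.
Re-solve with V_CE = 0.2 V. KCL at the emitter: V_E/R_E = (V_BB−0.7−V_E)/R_B + (V_CC−0.2−V_E)/R_C, giving V_E = 3.89 V.
I_C = (V_CC − 0.2 − V_E)/R_C = (10.8 − 3.89)/1.5 = 4.61 mA.
Check: I_B = (8.3 − 3.89)/33 = 0.134 mA, and β·I_B = 13.4 mA > I_C, confirming saturation.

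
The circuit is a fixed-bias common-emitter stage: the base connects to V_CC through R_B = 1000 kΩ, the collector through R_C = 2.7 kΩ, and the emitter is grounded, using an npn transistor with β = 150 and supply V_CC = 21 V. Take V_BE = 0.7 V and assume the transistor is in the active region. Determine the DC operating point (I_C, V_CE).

I_C ≈ 3 mA, V_CE ≈ 13 V

Base loop: V_CC = I_B·R_B + V_BE, so I_B = (21 − 0.7)/1000 kΩ = 0.0203 mA.
In the active region I_C = β·I_B = 150 × 0.0203 = 3.05 mA.
Collector loop: V_CE = V_CC − I_C·R_C = 21 − 3.05×2.7 = 12.8 V.
Since V_CE = 12.8 V > V_CE(sat) ≈ 0.2 V, the transistor is in the active region as assumed.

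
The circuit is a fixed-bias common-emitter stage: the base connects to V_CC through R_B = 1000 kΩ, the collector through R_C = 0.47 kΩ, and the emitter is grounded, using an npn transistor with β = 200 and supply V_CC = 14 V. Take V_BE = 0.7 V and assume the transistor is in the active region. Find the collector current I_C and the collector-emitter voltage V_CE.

I_C ≈ 2.7 mA, V_CE ≈ 13 V

Base loop: V_CC = I_B·R_B + V_BE, so I_B = (14 − 0.7)/1000 kΩ = 0.0133 mA.
In the active region I_C = β·I_B = 200 × 0.0133 = 2.66 mA.
Collector loop: V_CE = V_CC − I_C·R_C = 14 − 2.66×0.47 = 12.7 V.
Since V_CE = 12.7 V > V_CE(sat) ≈ 0.2 V, the transistor is in the active region as assumed.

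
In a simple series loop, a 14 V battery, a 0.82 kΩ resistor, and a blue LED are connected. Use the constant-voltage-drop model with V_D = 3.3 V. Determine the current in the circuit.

I ≈ 13 mA

KVL around the loop: 14 = V_D + I·R = 3.3 + I × 0.82 kΩ.
So I = (14 − 3.3) / 0.82 kΩ = 10.7 / 0.82 = 13 mA.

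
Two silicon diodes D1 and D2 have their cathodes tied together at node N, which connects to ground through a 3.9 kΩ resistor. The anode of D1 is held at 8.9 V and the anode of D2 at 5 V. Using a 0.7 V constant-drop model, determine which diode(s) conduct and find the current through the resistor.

Assume both conduct. Then node N would need to be at both 8.9−0.7 = 8.2 V and 5−0.7 = 4.3 V, which is impossible.
Assume only D1 conducts: V_N = 8.9 − 0.7 = 8.2 V, so I_R = 8.2/3.9 = 2.1 mA.
Check D2: its anode-to-cathode voltage is 5 − 8.2 = -3.2 V < 0.7 V, so it is off. The assumption is consistent.

Only D1 conducts; I_R ≈ 2.1 mA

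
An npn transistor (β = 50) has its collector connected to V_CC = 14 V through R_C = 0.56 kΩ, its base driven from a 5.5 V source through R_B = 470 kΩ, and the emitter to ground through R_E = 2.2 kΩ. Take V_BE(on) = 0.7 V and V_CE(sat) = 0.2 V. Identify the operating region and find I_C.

active; I_C ≈ 0.41 mA

Assume active. Base-emitter loop: I_B = (V_BB − V_BE)/(R_B + (β+1)R_E) = (5.5 − 0.7)/(470 + 51×2.2) = 0.00824 mA.
I_C = β·I_B = 50×0.00824 = 0.412 mA.
V_CE = V_CC − I_C·R_C − I_E·R_E = 14 − 0.412×0.56 − 0.42×2.2 = 12.8 V > V_CE(sat), so the active-region assumption holds.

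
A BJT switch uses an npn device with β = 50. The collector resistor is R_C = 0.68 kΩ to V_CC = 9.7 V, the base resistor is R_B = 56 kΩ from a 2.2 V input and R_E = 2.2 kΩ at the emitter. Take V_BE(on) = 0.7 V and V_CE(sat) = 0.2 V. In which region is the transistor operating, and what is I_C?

active; I_C ≈ 0.45 mA

Assume active. Base-emitter loop: I_B = (V_BB − V_BE)/(R_B + (β+1)R_E) = (2.2 − 0.7)/(56 + 51×2.2) = 0.00892 mA.
I_C = β·I_B = 50×0.00892 = 0.446 mA.
V_CE = V_CC − I_C·R_C − I_E·R_E = 9.7 − 0.446×0.68 − 0.455×2.2 = 8.4 V > V_CE(sat), so the active-region assumption holds.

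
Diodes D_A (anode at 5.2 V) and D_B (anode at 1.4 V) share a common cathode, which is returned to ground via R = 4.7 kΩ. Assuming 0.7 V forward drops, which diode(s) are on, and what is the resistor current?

Assume both conduct. Then node N would need to be at both 5.2−0.7 = 4.5 V and 1.4−0.7 = 0.7 V, which is impossible.
Assume only D_A conducts: V_N = 5.2 − 0.7 = 4.5 V, so I_R = 4.5/4.7 = 0.957 mA.
Check D_B: its anode-to-cathode voltage is 1.4 − 4.5 = -3.1 V < 0.7 V, so it is off. The assumption is consistent.

Only D_A conducts; I_R ≈ 0.96 mA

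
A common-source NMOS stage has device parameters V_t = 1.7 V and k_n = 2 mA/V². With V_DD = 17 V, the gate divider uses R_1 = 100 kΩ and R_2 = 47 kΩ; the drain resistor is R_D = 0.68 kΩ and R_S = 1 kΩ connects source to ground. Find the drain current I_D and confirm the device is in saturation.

V_G = V_DD·R_2/(R_1+R_2) = 17×47/147 = 5.44 V.
Assume saturation: I_D = (k_n/2)(V_GS − V_t)² with V_GS = V_G − I_D·R_S = 5.44 − 1·I_D.
Substituting gives 1·I_D² − 8.47·I_D + 14 = 0, with roots I_D = 2.24 or 6.23 mA.
The root I_D = 6.23 mA gives V_GS = -0.796 V ≤ V_t, so take I_D = 2.24 mA.
Then V_GS = 3.2 V and V_DS = V_DD − I_D(R_D+R_S) = 17 − 2.24×1.68 = 13.2 V.
Saturation requires V_DS ≥ V_GS − V_t = 1.5 V; 13.2 ≥ 1.5 ✓.

I_D ≈ 2.2 mA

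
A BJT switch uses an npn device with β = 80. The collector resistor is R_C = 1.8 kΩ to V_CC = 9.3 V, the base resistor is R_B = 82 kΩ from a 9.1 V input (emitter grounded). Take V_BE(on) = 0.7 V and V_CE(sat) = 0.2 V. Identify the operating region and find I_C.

Assume active: I_B = (9.1 − 0.7)/82 = 0.102 mA, giving I_C = β·I_B = 8.2 mA.
But then V_CE = 9.3 − 8.2×1.8 = -5.45 V < V_CE(sat) = 0.2 V — impossible in the active region.
So the transistor is saturated. With V_CE = 0.2 V, I_C = (V_CC − 0.2)/R_C = 9.1/1.8 = 5.06 mA.
Check: β·I_B = 8.2 mA > I_C = 5.06 mA, confirming saturation.

saturation; I_C ≈ 5.1 mA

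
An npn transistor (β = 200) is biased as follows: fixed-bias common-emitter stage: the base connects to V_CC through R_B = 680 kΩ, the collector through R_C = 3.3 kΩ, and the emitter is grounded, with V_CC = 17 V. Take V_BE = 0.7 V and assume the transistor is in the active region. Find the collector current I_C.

Base loop: V_CC = I_B·R_B + V_BE, so I_B = (17 − 0.7)/680 kΩ = 0.024 mA.
In the active region I_C = β·I_B = 200 × 0.024 = 4.79 mA.
Collector loop: V_CE = V_CC − I_C·R_C = 17 − 4.79×3.3 = 1.18 V.
Since V_CE = 1.18 V > V_CE(sat) ≈ 0.2 V, the transistor is in the active region as assumed.

I_C ≈ 4.8 mA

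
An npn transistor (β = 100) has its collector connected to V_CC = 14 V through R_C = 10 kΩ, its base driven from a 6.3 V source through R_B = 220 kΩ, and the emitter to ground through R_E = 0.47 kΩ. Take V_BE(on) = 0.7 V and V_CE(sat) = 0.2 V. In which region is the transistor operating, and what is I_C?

Assume active: I_B = (6.3 − 0.7)/(220 + 101×0.47) = 0.0209 mA, I_C = β·I_B = 2.09 mA.
Then V_CE = 14 − 2.09×10 − 2.11×0.47 = -7.93 V < 0.2 V — the active assumption fails.
Re-solve with V_CE = 0.2 V. KCL at the emitter: V_E/R_E = (V_BB−0.7−V_E)/R_B + (V_CC−0.2−V_E)/R_C, giving V_E = 0.63 V.
I_C = (V_CC − 0.2 − V_E)/R_C = (13.8 − 0.63)/10 = 1.32 mA.
Check: I_B = (5.6 − 0.63)/220 = 0.0226 mA, and β·I_B = 2.26 mA > I_C, confirming saturation.

saturation; I_C ≈ 1.3 mA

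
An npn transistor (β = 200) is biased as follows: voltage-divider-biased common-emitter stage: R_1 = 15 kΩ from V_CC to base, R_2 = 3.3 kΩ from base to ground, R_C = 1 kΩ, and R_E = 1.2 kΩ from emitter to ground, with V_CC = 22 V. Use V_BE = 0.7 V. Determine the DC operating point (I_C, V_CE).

Thevenize the base divider: V_Th = V_CC·R_2/(R_1+R_2) = 22×3.3/18.3 = 3.97 V, R_Th = R_1‖R_2 = 2.7 kΩ.
Base-emitter loop: V_Th = I_B·R_Th + V_BE + (β+1)I_B·R_E, so I_B = (3.97 − 0.7) / (2.7 + 201×1.2) = 0.0134 mA.
I_C = β·I_B = 200×0.0134 = 2.68 mA, and I_E = (β+1)I_B = 2.69 mA.
V_CE = V_CC − I_C·R_C − I_E·R_E = 22 − 2.68×1 − 2.69×1.2 = 16.1 V.
V_CE = 16.1 V > 0.2 V confirms active-region operation.

I_C ≈ 2.7 mA, V_CE ≈ 16 V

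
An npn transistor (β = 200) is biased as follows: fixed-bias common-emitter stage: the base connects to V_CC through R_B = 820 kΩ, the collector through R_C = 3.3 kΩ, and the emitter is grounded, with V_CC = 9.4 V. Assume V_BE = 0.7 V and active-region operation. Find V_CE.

Base loop: V_CC = I_B·R_B + V_BE, so I_B = (9.4 − 0.7)/820 kΩ = 0.0106 mA.
In the active region I_C = β·I_B = 200 × 0.0106 = 2.12 mA.
Collector loop: V_CE = V_CC − I_C·R_C = 9.4 − 2.12×3.3 = 2.4 V.
Since V_CE = 2.4 V > V_CE(sat) ≈ 0.2 V, the transistor is in the active region as assumed.

V_CE ≈ 2.4 V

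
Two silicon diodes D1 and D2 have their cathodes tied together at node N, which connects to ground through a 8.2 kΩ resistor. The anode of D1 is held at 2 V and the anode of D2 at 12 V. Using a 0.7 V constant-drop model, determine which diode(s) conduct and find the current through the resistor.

Only D2 conducts; I_R ≈ 1.4 mA

Assume both conduct. Then node N would need to be at both 2−0.7 = 1.3 V and 12−0.7 = 11.3 V, which is impossible.
Assume only D2 conducts: V_N = 12 − 0.7 = 11.3 V, so I_R = 11.3/8.2 = 1.38 mA.
Check D1: its anode-to-cathode voltage is 2 − 11.3 = -9.3 V < 0.7 V, so it is off. The assumption is consistent.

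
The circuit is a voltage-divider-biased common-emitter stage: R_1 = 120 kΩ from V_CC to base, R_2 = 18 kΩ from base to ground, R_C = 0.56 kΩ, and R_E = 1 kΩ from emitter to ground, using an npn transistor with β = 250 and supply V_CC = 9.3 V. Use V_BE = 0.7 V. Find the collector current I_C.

I_C ≈ 0.48 mA

Thevenize the base divider: V_Th = V_CC·R_2/(R_1+R_2) = 9.3×18/138 = 1.21 V, R_Th = R_1‖R_2 = 15.7 kΩ.
Base-emitter loop: V_Th = I_B·R_Th + V_BE + (β+1)I_B·R_E, so I_B = (1.21 − 0.7) / (15.7 + 251×1) = 0.00192 mA.
I_C = β·I_B = 250×0.00192 = 0.481 mA, and I_E = (β+1)I_B = 0.483 mA.
V_CE = V_CC − I_C·R_C − I_E·R_E = 9.3 − 0.481×0.56 − 0.483×1 = 8.55 V.
V_CE = 8.55 V > 0.2 V confirms active-region operation.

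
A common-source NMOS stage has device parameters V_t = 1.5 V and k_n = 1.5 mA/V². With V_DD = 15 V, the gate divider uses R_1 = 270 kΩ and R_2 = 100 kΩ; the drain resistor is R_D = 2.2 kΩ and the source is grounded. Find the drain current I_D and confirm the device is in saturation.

I_D ≈ 4.9 mA

V_G = V_DD·R_2/(R_1+R_2) = 15×100/370 = 4.05 V. With the source grounded, V_GS = V_G = 4.05 V.
Assume saturation: I_D = (k_n/2)(V_GS − V_t)² = (1.5/2)×(4.05 − 1.5)² = 0.75×2.55² = 4.89 mA.
V_DS = V_DD − I_D·R_D = 15 − 4.89×2.2 = 4.24 V.
Saturation requires V_DS ≥ V_GS − V_t = 2.55 V; 4.24 ≥ 2.55 ✓.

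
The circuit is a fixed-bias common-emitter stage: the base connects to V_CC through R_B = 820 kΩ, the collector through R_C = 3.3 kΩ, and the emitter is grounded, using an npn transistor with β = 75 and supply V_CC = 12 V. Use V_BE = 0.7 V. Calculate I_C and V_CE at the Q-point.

Base loop: V_CC = I_B·R_B + V_BE, so I_B = (12 − 0.7)/820 kΩ = 0.0138 mA.
In the active region I_C = β·I_B = 75 × 0.0138 = 1.03 mA.
Collector loop: V_CE = V_CC − I_C·R_C = 12 − 1.03×3.3 = 8.59 V.
Since V_CE = 8.59 V > V_CE(sat) ≈ 0.2 V, the transistor is in the active region as assumed.

I_C ≈ 1 mA, V_CE ≈ 8.6 V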